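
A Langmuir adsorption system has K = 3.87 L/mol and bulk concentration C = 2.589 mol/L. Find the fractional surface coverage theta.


Langmuir isotherm: theta = K*C / (1 + K*C)
K*C = 3.87 * 2.589 = 10.01943
theta = 10.01943 / (1 + 10.01943) = 10.01943 / 11.01943
theta = 0.9093

0.9093


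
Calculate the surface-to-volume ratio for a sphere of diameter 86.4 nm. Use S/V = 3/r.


Radius r = 86.4/2 = 43.2 nm
S/V = 3 / r = 3 / 43.2
S/V = 0.0694 nm^-1

0.0694


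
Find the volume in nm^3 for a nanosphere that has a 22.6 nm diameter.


Radius r = 22.6/2 = 11.3 nm
Volume V = (4/3) * pi * r^3
V = (4/3) * pi * (11.3)^3
V = 6043.99 nm^3

6043.99


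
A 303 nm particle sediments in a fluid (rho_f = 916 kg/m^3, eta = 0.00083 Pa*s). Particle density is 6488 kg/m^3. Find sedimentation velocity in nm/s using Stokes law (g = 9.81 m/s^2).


Radius R = 303/2 nm = 1.515e-07 m
Density difference = 6488 - 916 = 5572 kg/m^3
v = 2 * R^2 * (rho_p - rho_f) * g / (9 * eta)
v = 2 * (1.515e-07)^2 * 5572 * 9.81 / (9 * 0.00083)
v = 3.35904e-07 m/s = 335.9037 nm/s

335.9037


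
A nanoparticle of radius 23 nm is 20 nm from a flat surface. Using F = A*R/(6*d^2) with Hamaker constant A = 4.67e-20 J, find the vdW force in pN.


Convert to SI: R = 23 nm = 2.3e-08 m, d = 20 nm = 2e-08 m
F = A * R / (6 * d^2)
F = 4.67e-20 * 2.3e-08 / (6 * (2e-08)^2)
F = 4.47542e-13 N = 0.448 pN

0.448


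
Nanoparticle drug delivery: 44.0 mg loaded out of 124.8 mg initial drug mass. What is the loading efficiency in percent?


Drug loading efficiency = (drug loaded / drug initial) * 100
DLE = 44.0 / 124.8 * 100
DLE = 0.3526 * 100
DLE = 35.26%

35.26


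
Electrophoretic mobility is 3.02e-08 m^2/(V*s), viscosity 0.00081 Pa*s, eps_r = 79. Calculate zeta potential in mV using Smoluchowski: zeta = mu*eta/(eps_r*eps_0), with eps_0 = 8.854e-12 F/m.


Smoluchowski equation: zeta = mu * eta / (eps_r * eps_0)
zeta = 3.02e-08 * 0.00081 / (79 * 8.854e-12)
zeta = 0.034972 V = 34.97 mV

34.97


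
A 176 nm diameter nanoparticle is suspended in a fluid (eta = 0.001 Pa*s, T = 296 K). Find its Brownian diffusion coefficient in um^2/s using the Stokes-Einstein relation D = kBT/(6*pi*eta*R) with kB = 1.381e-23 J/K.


Radius R = 176/2 = 88 nm = 8.8e-08 m
D = kB*T / (6*pi*eta*R)
D = 1.381e-23 * 296 / (6 * pi * 0.001 * 8.8e-08)
D = 2.46435e-12 m^2/s = 2.464 um^2/s

2.464


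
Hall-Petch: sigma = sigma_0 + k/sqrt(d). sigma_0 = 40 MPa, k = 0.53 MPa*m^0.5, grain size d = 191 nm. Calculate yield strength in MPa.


d = 191 nm = 1.91e-07 m
sqrt(d) = 0.0004370355
Hall-Petch contribution = k / sqrt(d) = 0.53 / 0.0004370355 = 1212.7 MPa
sigma = sigma_0 + k/sqrt(d) = 40 + 1212.7 = 1252.7 MPa

1252.7


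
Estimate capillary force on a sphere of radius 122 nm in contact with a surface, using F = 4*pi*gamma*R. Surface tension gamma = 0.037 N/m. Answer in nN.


Convert radius: R = 122 nm = 1.22e-07 m
F = 4 * pi * gamma * R
F = 4 * pi * 0.037 * 1.22e-07
F = 5.67246e-08 N = 56.7246 nN

56.7246


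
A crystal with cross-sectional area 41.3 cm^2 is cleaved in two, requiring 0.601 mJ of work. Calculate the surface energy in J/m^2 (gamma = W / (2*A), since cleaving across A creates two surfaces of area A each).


Convert: A = 41.3 cm^2 = 0.00413 m^2, W = 0.601 mJ = 0.000601 J
Cleaving exposes two faces of area A, so total new surface = 2*A and gamma = W / (2*A)
gamma = 0.000601 / (2 * 0.00413)
gamma = 0.073 J/m^2

0.073


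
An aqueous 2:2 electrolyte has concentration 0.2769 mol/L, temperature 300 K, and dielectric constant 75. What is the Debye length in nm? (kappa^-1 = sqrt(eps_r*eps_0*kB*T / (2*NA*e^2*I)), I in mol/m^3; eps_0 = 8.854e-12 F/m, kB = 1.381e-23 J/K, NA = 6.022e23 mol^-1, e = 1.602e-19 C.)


Ionic strength I = 0.2769 * 2^2 * 1000 = 1107.6 mol/m^3
kappa^-1 = sqrt(75 * 8.854e-12 * 1.381e-23 * 300 / (2 * 6.022e23 * (1.602e-19)^2 * 1107.6))
kappa^-1 = 0.283 nm

0.283


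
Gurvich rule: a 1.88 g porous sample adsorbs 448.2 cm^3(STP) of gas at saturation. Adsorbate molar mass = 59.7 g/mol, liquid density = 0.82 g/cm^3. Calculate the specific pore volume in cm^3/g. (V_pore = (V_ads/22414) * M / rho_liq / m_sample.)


Moles adsorbed n = V_ads / 22414 = 448.2 / 22414 = 1.999643e-02 mol
Liquid volume V_liq = n * M / rho_liq = 1.999643e-02 * 59.7 / 0.82 = 1.45584 cm^3
Specific pore volume V_pore = V_liq / m_sample = 1.45584 / 1.88
V_pore = 0.7744 cm^3/g

0.7744


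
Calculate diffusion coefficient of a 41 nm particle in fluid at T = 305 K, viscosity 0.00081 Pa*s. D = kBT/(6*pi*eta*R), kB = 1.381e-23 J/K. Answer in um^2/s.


Radius R = 41/2 = 20.5 nm = 2.05e-08 m
D = kB*T / (6*pi*eta*R)
D = 1.381e-23 * 305 / (6 * pi * 0.00081 * 2.05e-08)
D = 1.34572e-11 m^2/s = 13.457 um^2/s

13.457


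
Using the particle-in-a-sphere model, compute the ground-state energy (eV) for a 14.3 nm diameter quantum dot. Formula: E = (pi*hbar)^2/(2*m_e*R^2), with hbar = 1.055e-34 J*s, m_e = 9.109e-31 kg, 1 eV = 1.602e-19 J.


Radius R = 14.3/2 = 7.15 nm = 7.15e-09 m
E = (pi * 1.055e-34)^2 / (2 * 9.109e-31 * (7.15e-09)^2)
E(J) = 1.17948e-21
E = E(J) / 1.602e-19 = 0.0074 eV

0.0074


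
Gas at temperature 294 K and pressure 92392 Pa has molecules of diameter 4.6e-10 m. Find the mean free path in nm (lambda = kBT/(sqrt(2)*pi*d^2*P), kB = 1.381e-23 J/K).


Mean free path: lambda = kB*T / (sqrt(2) * pi * d^2 * P)
lambda = 1.381e-23 * 294 / (sqrt(2) * pi * (4.6e-10)^2 * 92392)
lambda = 4.6744e-08 m
lambda = 46.74 nm

46.74


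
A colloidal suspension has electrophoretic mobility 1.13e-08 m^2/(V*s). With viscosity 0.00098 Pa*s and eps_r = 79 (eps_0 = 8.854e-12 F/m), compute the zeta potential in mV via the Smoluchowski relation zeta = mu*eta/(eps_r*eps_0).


Smoluchowski equation: zeta = mu * eta / (eps_r * eps_0)
zeta = 1.13e-08 * 0.00098 / (79 * 8.854e-12)
zeta = 0.015832 V = 15.83 mV

15.83


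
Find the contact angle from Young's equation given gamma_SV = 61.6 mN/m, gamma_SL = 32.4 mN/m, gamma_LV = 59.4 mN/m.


cos(theta) = (gamma_SV - gamma_SL) / gamma_LV
cos(theta) = (61.6 - 32.4) / 59.4
cos(theta) = 0.491582
theta = arccos(0.491582) = 60.56 degrees

60.56


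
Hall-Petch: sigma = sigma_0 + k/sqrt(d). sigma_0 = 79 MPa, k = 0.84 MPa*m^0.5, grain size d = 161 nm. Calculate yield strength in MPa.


d = 161 nm = 1.61e-07 m
sqrt(d) = 0.0004012481
Hall-Petch contribution = k / sqrt(d) = 0.84 / 0.0004012481 = 2093.5 MPa
sigma = sigma_0 + k/sqrt(d) = 79 + 2093.5 = 2172.5 MPa

2172.5


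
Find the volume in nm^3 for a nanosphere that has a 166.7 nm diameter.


Radius r = 166.7/2 = 83.35 nm
Volume V = (4/3) * pi * r^3
V = (4/3) * pi * (83.35)^3
V = 2425523.14 nm^3

2425523.14


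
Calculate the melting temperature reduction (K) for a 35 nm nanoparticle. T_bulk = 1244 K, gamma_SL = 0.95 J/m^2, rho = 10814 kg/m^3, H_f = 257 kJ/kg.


Radius R = 35/2 = 17.5 nm = 1.75e-08 m
Convert H_f = 257 kJ/kg = 257000 J/kg
dT = 2 * gamma_SL * T_bulk / (rho * H_f * R)
dT = 2 * 0.95 * 1244 / (10814 * 257000 * 1.75e-08)
dT = 48.6 K

48.6


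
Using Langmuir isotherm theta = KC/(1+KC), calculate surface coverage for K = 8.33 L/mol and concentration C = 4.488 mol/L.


Langmuir isotherm: theta = K*C / (1 + K*C)
K*C = 8.33 * 4.488 = 37.38504
theta = 37.38504 / (1 + 37.38504) = 37.38504 / 38.38504
theta = 0.9739

0.9739


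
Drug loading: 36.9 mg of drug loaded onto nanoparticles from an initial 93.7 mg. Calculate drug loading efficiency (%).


Drug loading efficiency = (drug loaded / drug initial) * 100
DLE = 36.9 / 93.7 * 100
DLE = 0.3938 * 100
DLE = 39.38%

39.38


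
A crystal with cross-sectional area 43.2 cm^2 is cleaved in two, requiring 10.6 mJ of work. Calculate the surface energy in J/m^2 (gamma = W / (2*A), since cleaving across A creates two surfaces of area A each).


Convert: A = 43.2 cm^2 = 0.00432 m^2, W = 10.6 mJ = 0.0106 J
Cleaving exposes two faces of area A, so total new surface = 2*A and gamma = W / (2*A)
gamma = 0.0106 / (2 * 0.00432)
gamma = 1.227 J/m^2

1.227


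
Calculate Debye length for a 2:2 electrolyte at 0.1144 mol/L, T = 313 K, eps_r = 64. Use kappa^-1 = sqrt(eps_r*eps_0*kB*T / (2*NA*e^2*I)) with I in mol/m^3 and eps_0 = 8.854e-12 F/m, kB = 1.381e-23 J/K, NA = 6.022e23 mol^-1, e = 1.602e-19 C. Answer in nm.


Ionic strength I = 0.1144 * 2^2 * 1000 = 457.6 mol/m^3
kappa^-1 = sqrt(64 * 8.854e-12 * 1.381e-23 * 313 / (2 * 6.022e23 * (1.602e-19)^2 * 457.6))
kappa^-1 = 0.416 nm

0.416


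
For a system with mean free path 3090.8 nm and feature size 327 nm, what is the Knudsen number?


Knudsen number Kn = lambda / L
Kn = 3090.8 / 327
Kn = 9.452

9.452


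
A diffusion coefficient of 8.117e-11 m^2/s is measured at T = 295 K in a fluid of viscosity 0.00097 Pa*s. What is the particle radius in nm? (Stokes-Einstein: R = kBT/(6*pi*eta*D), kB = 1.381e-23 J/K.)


Stokes-Einstein: R = kB*T / (6*pi*eta*D)
R = 1.381e-23 * 295 / (6 * pi * 0.00097 * 8.117e-11)
R = 2.74503e-09 m = 2.75 nm

2.75


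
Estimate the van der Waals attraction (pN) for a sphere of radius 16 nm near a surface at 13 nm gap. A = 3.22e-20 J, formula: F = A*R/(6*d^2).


Convert to SI: R = 16 nm = 1.6e-08 m, d = 13 nm = 1.3e-08 m
F = A * R / (6 * d^2)
F = 3.22e-20 * 1.6e-08 / (6 * (1.3e-08)^2)
F = 5.08087e-13 N = 0.508 pN

0.508


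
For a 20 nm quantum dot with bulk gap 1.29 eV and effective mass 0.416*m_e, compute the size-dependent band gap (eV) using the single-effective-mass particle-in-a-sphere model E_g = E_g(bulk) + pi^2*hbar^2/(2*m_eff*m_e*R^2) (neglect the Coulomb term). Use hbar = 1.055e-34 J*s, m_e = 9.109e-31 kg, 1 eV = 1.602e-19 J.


Radius R = 20/2 nm = 1e-08 m
Confinement energy dE = pi^2 * hbar^2 / (2 * m_eff * m_e * R^2)
dE = pi^2 * (1.055e-34)^2 / (2 * 0.416 * 9.109e-31 * (1e-08)^2) J, divided by 1.602e-19 J/eV
dE = 0.009 eV
Total band gap = E_g(bulk) + dE = 1.29 + 0.009 = 1.299 eV

1.299


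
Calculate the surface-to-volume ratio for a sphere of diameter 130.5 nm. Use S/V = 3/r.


Radius r = 130.5/2 = 65.25 nm
S/V = 3 / r = 3 / 65.25
S/V = 0.046 nm^-1

0.046


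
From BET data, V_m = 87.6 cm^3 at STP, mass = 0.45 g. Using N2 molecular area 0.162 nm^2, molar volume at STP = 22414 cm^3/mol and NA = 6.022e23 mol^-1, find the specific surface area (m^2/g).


Number of moles in monolayer = V_m / 22414 = 87.6 / 22414 = 0.00390827
Number of molecules = moles * NA = 0.00390827 * 6.022e23
SA = molecules * sigma / mass
SA = (87.6 / 22414) * 6.022e23 * 0.162e-18 / 0.45
SA = 847.3 m^2/g

847.3


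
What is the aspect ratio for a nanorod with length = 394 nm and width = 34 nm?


Aspect ratio AR = length / diameter
AR = 394 / 34
AR = 11.59

11.59


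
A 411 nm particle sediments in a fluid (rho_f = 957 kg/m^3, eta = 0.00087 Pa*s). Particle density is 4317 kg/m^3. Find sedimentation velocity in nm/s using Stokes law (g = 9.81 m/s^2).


Radius R = 411/2 nm = 2.055e-07 m
Density difference = 4317 - 957 = 3360 kg/m^3
v = 2 * R^2 * (rho_p - rho_f) * g / (9 * eta)
v = 2 * (2.055e-07)^2 * 3360 * 9.81 / (9 * 0.00087)
v = 3.5555e-07 m/s = 355.5496 nm/s

355.5496


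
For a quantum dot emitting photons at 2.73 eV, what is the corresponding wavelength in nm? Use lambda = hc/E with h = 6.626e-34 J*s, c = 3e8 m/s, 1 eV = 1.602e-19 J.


Convert energy: E = 2.73 eV = 2.73 * 1.602e-19 = 4.37346e-19 J
lambda = h*c / E = 6.626e-34 * 3e8 / 4.37346e-19
lambda = 4.54514e-07 m = 454.5 nm

454.5


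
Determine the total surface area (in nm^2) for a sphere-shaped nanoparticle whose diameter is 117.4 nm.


Radius r = 117.4/2 = 58.7 nm
Surface area SA = 4 * pi * r^2
SA = 4 * pi * (58.7)^2
SA = 43299.82 nm^2

43299.82


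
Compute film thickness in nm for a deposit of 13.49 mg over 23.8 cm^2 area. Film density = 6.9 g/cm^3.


Convert: m = 13.49 mg = 1.3490e-05 kg, A = 23.8 cm^2 = 2.3800e-03 m^2, rho = 6.9 g/cm^3 = 6900 kg/m^3
t = m / (A * rho)
t = 1.3490e-05 / (2.3800e-03 * 6900)
t = 8.2146e-07 m = 821.5 nm

821.5


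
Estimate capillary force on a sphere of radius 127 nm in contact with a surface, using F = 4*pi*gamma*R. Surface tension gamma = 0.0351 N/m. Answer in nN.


Convert radius: R = 127 nm = 1.27e-07 m
F = 4 * pi * gamma * R
F = 4 * pi * 0.0351 * 1.27e-07
F = 5.60171e-08 N = 56.0171 nN

56.0171


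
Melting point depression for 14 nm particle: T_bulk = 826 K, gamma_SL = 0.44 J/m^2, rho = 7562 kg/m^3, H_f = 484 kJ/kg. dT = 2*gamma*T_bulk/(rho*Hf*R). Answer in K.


Radius R = 14/2 = 7 nm = 7e-09 m
Convert H_f = 484 kJ/kg = 484000 J/kg
dT = 2 * gamma_SL * T_bulk / (rho * H_f * R)
dT = 2 * 0.44 * 826 / (7562 * 484000 * 7e-09)
dT = 28.4 K

28.4


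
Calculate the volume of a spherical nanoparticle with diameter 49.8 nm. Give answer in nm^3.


Radius r = 49.8/2 = 24.9 nm
Volume V = (4/3) * pi * r^3
V = (4/3) * pi * (24.9)^3
V = 64667.59 nm^3

64667.59


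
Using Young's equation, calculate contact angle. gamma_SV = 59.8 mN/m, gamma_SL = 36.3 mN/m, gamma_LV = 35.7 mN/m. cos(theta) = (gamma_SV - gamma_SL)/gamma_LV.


cos(theta) = (gamma_SV - gamma_SL) / gamma_LV
cos(theta) = (59.8 - 36.3) / 35.7
cos(theta) = 0.658263
theta = arccos(0.658263) = 48.83 degrees

48.83


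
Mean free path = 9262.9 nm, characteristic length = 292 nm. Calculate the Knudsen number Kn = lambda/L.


Knudsen number Kn = lambda / L
Kn = 9262.9 / 292
Kn = 31.7223

31.7223


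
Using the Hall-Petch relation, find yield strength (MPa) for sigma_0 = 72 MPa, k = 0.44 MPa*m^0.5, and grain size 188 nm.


d = 188 nm = 1.88e-07 m
sqrt(d) = 0.0004335897
Hall-Petch contribution = k / sqrt(d) = 0.44 / 0.0004335897 = 1014.8 MPa
sigma = sigma_0 + k/sqrt(d) = 72 + 1014.8 = 1086.8 MPa

1086.8


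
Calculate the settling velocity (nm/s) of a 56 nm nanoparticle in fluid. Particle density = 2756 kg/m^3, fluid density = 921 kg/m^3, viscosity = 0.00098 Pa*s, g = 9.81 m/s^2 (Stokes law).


Radius R = 56/2 nm = 2.8e-08 m
Density difference = 2756 - 921 = 1835 kg/m^3
v = 2 * R^2 * (rho_p - rho_f) * g / (9 * eta)
v = 2 * (2.8e-08)^2 * 1835 * 9.81 / (9 * 0.00098)
v = 3.20024e-09 m/s = 3.2002 nm/s

3.2002


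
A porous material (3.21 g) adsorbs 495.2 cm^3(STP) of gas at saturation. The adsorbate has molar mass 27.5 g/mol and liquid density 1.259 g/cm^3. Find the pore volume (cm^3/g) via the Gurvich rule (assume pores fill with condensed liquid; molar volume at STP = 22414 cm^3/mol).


Moles adsorbed n = V_ads / 22414 = 495.2 / 22414 = 2.209333e-02 mol
Liquid volume V_liq = n * M / rho_liq = 2.209333e-02 * 27.5 / 1.259 = 0.48258 cm^3
Specific pore volume V_pore = V_liq / m_sample = 0.48258 / 3.21
V_pore = 0.1503 cm^3/g

0.1503


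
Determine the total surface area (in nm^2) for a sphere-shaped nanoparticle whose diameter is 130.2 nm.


Radius r = 130.2/2 = 65.1 nm
Surface area SA = 4 * pi * r^2
SA = 4 * pi * (65.1)^2
SA = 53256.4 nm^2

53256.4


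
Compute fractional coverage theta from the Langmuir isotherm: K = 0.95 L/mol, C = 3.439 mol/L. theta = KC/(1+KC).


Langmuir isotherm: theta = K*C / (1 + K*C)
K*C = 0.95 * 3.439 = 3.26705
theta = 3.26705 / (1 + 3.26705) = 3.26705 / 4.26705
theta = 0.7656

0.7656


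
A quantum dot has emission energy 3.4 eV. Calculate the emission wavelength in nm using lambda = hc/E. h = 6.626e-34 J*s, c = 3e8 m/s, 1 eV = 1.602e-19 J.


Convert energy: E = 3.4 eV = 3.4 * 1.602e-19 = 5.4468e-19 J
lambda = h*c / E = 6.626e-34 * 3e8 / 5.4468e-19
lambda = 3.64948e-07 m = 364.9 nm

364.9


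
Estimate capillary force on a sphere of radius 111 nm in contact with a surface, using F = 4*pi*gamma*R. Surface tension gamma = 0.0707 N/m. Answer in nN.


Convert radius: R = 111 nm = 1.11e-07 m
F = 4 * pi * gamma * R
F = 4 * pi * 0.0707 * 1.11e-07
F = 9.86171e-08 N = 98.6171 nN

98.6171


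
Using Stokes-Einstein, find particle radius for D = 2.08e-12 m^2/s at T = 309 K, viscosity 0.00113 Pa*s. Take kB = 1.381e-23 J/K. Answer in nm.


Stokes-Einstein: R = kB*T / (6*pi*eta*D)
R = 1.381e-23 * 309 / (6 * pi * 0.00113 * 2.08e-12)
R = 9.63184e-08 m = 96.32 nm

96.32


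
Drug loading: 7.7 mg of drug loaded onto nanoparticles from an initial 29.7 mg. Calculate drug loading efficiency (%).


Drug loading efficiency = (drug loaded / drug initial) * 100
DLE = 7.7 / 29.7 * 100
DLE = 0.2593 * 100
DLE = 25.93%

25.93


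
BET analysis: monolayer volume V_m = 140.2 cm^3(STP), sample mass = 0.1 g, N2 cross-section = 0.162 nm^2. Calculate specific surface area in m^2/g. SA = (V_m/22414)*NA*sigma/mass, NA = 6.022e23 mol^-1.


Number of moles in monolayer = V_m / 22414 = 140.2 / 22414 = 0.00625502
Number of molecules = moles * NA = 0.00625502 * 6.022e23
SA = molecules * sigma / mass
SA = (140.2 / 22414) * 6.022e23 * 0.162e-18 / 0.1
SA = 6102.2 m^2/g

6102.2


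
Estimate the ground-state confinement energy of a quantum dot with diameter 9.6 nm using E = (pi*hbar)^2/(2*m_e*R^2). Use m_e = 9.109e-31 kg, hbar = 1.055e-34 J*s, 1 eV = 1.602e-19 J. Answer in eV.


Radius R = 9.6/2 = 4.8 nm = 4.8e-09 m
E = (pi * 1.055e-34)^2 / (2 * 9.109e-31 * (4.8e-09)^2)
E(J) = 2.61711e-21
E = E(J) / 1.602e-19 = 0.0163 eV

0.0163


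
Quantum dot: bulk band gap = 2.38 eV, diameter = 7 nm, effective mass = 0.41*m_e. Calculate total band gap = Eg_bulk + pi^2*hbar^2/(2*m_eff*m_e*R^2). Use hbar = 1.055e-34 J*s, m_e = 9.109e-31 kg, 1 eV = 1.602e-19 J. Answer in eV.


Radius R = 7/2 nm = 3.5e-09 m
Confinement energy dE = pi^2 * hbar^2 / (2 * m_eff * m_e * R^2)
dE = pi^2 * (1.055e-34)^2 / (2 * 0.41 * 9.109e-31 * (3.5e-09)^2) J, divided by 1.602e-19 J/eV
dE = 0.0749 eV
Total band gap = E_g(bulk) + dE = 2.38 + 0.0749 = 2.4549 eV

2.4549


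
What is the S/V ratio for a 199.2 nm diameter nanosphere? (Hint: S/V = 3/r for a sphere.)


Radius r = 199.2/2 = 99.6 nm
S/V = 3 / r = 3 / 99.6
S/V = 0.0301 nm^-1

0.0301


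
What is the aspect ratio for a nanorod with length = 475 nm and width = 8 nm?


Aspect ratio AR = length / diameter
AR = 475 / 8
AR = 59.38

59.38


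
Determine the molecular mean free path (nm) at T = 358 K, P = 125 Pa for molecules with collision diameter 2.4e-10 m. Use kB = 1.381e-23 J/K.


Mean free path: lambda = kB*T / (sqrt(2) * pi * d^2 * P)
lambda = 1.381e-23 * 358 / (sqrt(2) * pi * (2.4e-10)^2 * 125)
lambda = 0.000154554 m
lambda = 154553.68 nm

154553.68


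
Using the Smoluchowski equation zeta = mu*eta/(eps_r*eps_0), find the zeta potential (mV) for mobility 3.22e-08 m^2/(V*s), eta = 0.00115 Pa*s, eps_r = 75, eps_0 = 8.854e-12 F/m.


Smoluchowski equation: zeta = mu * eta / (eps_r * eps_0)
zeta = 3.22e-08 * 0.00115 / (75 * 8.854e-12)
zeta = 0.055764 V = 55.76 mV

55.76


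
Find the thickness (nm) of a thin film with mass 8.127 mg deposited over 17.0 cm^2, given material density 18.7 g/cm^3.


Convert: m = 8.127 mg = 8.1270e-06 kg, A = 17.0 cm^2 = 1.7000e-03 m^2, rho = 18.7 g/cm^3 = 18700 kg/m^3
t = m / (A * rho)
t = 8.1270e-06 / (1.7000e-03 * 18700)
t = 2.5565e-07 m = 255.6 nm

255.6


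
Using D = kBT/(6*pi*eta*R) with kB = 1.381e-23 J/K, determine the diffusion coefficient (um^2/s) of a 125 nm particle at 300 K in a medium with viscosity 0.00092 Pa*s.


Radius R = 125/2 = 62.5 nm = 6.25e-08 m
D = kB*T / (6*pi*eta*R)
D = 1.381e-23 * 300 / (6 * pi * 0.00092 * 6.25e-08)
D = 3.82249e-12 m^2/s = 3.822 um^2/s

3.822


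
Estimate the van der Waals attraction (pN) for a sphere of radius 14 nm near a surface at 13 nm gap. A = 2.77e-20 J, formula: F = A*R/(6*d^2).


Convert to SI: R = 14 nm = 1.4e-08 m, d = 13 nm = 1.3e-08 m
F = A * R / (6 * d^2)
F = 2.77e-20 * 1.4e-08 / (6 * (1.3e-08)^2)
F = 3.82446e-13 N = 0.382 pN

0.382


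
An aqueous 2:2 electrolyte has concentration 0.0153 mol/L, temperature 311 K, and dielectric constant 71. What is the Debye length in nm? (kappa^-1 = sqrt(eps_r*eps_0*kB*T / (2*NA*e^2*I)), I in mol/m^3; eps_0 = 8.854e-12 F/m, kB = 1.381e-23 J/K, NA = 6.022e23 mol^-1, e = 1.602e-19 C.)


Ionic strength I = 0.0153 * 2^2 * 1000 = 61.2 mol/m^3
kappa^-1 = sqrt(71 * 8.854e-12 * 1.381e-23 * 311 / (2 * 6.022e23 * (1.602e-19)^2 * 61.2))
kappa^-1 = 1.195 nm

1.195


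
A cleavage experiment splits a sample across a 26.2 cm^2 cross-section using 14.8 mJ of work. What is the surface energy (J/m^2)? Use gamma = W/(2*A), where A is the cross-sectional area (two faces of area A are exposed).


Convert: A = 26.2 cm^2 = 0.00262 m^2, W = 14.8 mJ = 0.0148 J
Cleaving exposes two faces of area A, so total new surface = 2*A and gamma = W / (2*A)
gamma = 0.0148 / (2 * 0.00262)
gamma = 2.824 J/m^2

2.824


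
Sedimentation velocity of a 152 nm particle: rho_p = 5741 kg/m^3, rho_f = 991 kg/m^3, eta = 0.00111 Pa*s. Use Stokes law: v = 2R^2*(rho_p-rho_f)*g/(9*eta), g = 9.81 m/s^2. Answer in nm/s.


Radius R = 152/2 nm = 7.6e-08 m
Density difference = 5741 - 991 = 4750 kg/m^3
v = 2 * R^2 * (rho_p - rho_f) * g / (9 * eta)
v = 2 * (7.6e-08)^2 * 4750 * 9.81 / (9 * 0.00111)
v = 5.38833e-08 m/s = 53.8833 nm/s

53.8833


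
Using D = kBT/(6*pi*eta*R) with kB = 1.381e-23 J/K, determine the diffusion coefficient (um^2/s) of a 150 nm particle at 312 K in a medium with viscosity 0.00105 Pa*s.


Radius R = 150/2 = 75 nm = 7.5e-08 m
D = kB*T / (6*pi*eta*R)
D = 1.381e-23 * 312 / (6 * pi * 0.00105 * 7.5e-08)
D = 2.90266e-12 m^2/s = 2.903 um^2/s

2.903


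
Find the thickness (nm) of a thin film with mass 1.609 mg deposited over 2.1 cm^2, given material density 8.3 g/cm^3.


Convert: m = 1.609 mg = 1.6090e-06 kg, A = 2.1 cm^2 = 2.1000e-04 m^2, rho = 8.3 g/cm^3 = 8300 kg/m^3
t = m / (A * rho)
t = 1.6090e-06 / (2.1000e-04 * 8300)
t = 9.2312e-07 m = 923.1 nm

923.1


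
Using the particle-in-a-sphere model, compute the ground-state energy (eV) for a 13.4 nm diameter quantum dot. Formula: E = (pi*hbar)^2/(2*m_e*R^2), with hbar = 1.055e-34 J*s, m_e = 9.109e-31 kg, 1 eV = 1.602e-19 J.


Radius R = 13.4/2 = 6.7 nm = 6.7e-09 m
E = (pi * 1.055e-34)^2 / (2 * 9.109e-31 * (6.7e-09)^2)
E(J) = 1.34324e-21
E = E(J) / 1.602e-19 = 0.0084 eV

0.0084


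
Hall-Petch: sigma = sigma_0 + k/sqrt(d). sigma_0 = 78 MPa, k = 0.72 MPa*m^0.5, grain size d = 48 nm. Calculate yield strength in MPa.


d = 48 nm = 4.8e-08 m
sqrt(d) = 0.000219089
Hall-Petch contribution = k / sqrt(d) = 0.72 / 0.000219089 = 3286.3 MPa
sigma = sigma_0 + k/sqrt(d) = 78 + 3286.3 = 3364.3 MPa

3364.3


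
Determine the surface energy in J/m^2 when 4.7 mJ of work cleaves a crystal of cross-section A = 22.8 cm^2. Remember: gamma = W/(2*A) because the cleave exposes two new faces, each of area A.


Convert: A = 22.8 cm^2 = 0.00228 m^2, W = 4.7 mJ = 0.0047 J
Cleaving exposes two faces of area A, so total new surface = 2*A and gamma = W / (2*A)
gamma = 0.0047 / (2 * 0.00228)
gamma = 1.031 J/m^2

1.031


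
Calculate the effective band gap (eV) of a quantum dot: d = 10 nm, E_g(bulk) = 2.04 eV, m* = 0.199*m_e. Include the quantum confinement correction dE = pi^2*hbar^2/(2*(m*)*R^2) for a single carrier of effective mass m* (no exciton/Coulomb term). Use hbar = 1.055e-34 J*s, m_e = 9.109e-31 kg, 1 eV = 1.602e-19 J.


Radius R = 10/2 nm = 5e-09 m
Confinement energy dE = pi^2 * hbar^2 / (2 * m_eff * m_e * R^2)
dE = pi^2 * (1.055e-34)^2 / (2 * 0.199 * 9.109e-31 * (5e-09)^2) J, divided by 1.602e-19 J/eV
dE = 0.0757 eV
Total band gap = E_g(bulk) + dE = 2.04 + 0.0757 = 2.1157 eV

2.1157


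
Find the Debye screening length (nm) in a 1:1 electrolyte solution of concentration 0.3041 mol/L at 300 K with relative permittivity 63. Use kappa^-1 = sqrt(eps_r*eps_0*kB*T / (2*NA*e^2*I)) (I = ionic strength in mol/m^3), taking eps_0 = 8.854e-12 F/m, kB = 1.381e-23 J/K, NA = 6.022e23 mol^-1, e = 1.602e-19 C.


Ionic strength I = 0.3041 * 1^2 * 1000 = 304.1 mol/m^3
kappa^-1 = sqrt(63 * 8.854e-12 * 1.381e-23 * 300 / (2 * 6.022e23 * (1.602e-19)^2 * 304.1))
kappa^-1 = 0.496 nm

0.496


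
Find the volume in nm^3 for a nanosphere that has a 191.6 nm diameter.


Radius r = 191.6/2 = 95.8 nm
Volume V = (4/3) * pi * r^3
V = (4/3) * pi * (95.8)^3
V = 3682859.38 nm^3

3682859.38


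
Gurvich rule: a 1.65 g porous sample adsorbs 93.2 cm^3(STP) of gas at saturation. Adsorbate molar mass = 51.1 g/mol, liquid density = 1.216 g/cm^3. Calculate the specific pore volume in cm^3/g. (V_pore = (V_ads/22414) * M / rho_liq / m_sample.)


Moles adsorbed n = V_ads / 22414 = 93.2 / 22414 = 4.158115e-03 mol
Liquid volume V_liq = n * M / rho_liq = 4.158115e-03 * 51.1 / 1.216 = 0.17474 cm^3
Specific pore volume V_pore = V_liq / m_sample = 0.17474 / 1.65
V_pore = 0.1059 cm^3/g

0.1059


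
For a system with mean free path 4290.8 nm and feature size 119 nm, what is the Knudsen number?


Knudsen number Kn = lambda / L
Kn = 4290.8 / 119
Kn = 36.0571

36.0571


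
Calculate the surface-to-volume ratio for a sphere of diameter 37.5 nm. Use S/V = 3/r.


Radius r = 37.5/2 = 18.75 nm
S/V = 3 / r = 3 / 18.75
S/V = 0.16 nm^-1

0.16


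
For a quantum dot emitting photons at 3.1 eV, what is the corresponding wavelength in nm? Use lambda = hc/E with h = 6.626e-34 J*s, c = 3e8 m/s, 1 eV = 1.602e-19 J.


Convert energy: E = 3.1 eV = 3.1 * 1.602e-19 = 4.9662e-19 J
lambda = h*c / E = 6.626e-34 * 3e8 / 4.9662e-19
lambda = 4.00266e-07 m = 400.3 nm

400.3


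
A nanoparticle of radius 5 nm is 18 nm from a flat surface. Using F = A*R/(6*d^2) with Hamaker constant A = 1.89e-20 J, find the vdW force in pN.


Convert to SI: R = 5 nm = 5e-09 m, d = 18 nm = 1.8e-08 m
F = A * R / (6 * d^2)
F = 1.89e-20 * 5e-09 / (6 * (1.8e-08)^2)
F = 4.86111e-14 N = 0.049 pN

0.049


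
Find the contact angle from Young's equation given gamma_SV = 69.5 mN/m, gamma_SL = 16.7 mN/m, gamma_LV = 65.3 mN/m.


cos(theta) = (gamma_SV - gamma_SL) / gamma_LV
cos(theta) = (69.5 - 16.7) / 65.3
cos(theta) = 0.808576
theta = arccos(0.808576) = 36.04 degrees

36.04


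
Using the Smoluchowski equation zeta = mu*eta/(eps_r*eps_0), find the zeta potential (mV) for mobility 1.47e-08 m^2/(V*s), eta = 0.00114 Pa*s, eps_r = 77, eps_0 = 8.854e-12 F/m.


Smoluchowski equation: zeta = mu * eta / (eps_r * eps_0)
zeta = 1.47e-08 * 0.00114 / (77 * 8.854e-12)
zeta = 0.024581 V = 24.58 mV

24.58


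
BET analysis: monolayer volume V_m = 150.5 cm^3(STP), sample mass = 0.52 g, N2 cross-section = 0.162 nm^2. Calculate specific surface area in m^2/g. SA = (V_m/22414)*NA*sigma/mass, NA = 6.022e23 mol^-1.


Number of moles in monolayer = V_m / 22414 = 150.5 / 22414 = 0.00671455
Number of molecules = moles * NA = 0.00671455 * 6.022e23
SA = molecules * sigma / mass
SA = (150.5 / 22414) * 6.022e23 * 0.162e-18 / 0.52
SA = 1259.7 m^2/g

1259.7


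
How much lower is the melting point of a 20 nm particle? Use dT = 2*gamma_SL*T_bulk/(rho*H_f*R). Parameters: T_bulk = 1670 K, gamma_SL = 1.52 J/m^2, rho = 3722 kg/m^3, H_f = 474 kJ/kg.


Radius R = 20/2 = 10 nm = 1e-08 m
Convert H_f = 474 kJ/kg = 474000 J/kg
dT = 2 * gamma_SL * T_bulk / (rho * H_f * R)
dT = 2 * 1.52 * 1670 / (3722 * 474000 * 1e-08)
dT = 287.8 K

287.8


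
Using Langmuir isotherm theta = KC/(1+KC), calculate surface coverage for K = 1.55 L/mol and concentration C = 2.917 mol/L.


Langmuir isotherm: theta = K*C / (1 + K*C)
K*C = 1.55 * 2.917 = 4.52135
theta = 4.52135 / (1 + 4.52135) = 4.52135 / 5.52135
theta = 0.8189

0.8189


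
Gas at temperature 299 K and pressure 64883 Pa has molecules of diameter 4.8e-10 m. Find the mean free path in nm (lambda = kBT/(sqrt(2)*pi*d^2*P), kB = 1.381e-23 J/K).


Mean free path: lambda = kB*T / (sqrt(2) * pi * d^2 * P)
lambda = 1.381e-23 * 299 / (sqrt(2) * pi * (4.8e-10)^2 * 64883)
lambda = 6.21708e-08 m
lambda = 62.17 nm

62.17


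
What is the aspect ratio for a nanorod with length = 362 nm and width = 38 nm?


Aspect ratio AR = length / diameter
AR = 362 / 38
AR = 9.53

9.53


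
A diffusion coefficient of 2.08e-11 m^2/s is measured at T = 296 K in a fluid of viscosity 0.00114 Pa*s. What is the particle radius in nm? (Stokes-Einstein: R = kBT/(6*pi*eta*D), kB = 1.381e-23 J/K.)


Stokes-Einstein: R = kB*T / (6*pi*eta*D)
R = 1.381e-23 * 296 / (6 * pi * 0.00114 * 2.08e-11)
R = 9.14568e-09 m = 9.15 nm

9.15


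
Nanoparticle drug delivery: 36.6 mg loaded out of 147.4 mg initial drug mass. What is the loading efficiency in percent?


Drug loading efficiency = (drug loaded / drug initial) * 100
DLE = 36.6 / 147.4 * 100
DLE = 0.2483 * 100
DLE = 24.83%

24.83


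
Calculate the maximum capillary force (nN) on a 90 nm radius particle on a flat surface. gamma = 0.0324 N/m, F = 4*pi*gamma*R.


Convert radius: R = 90 nm = 9e-08 m
F = 4 * pi * gamma * R
F = 4 * pi * 0.0324 * 9e-08
F = 3.66435e-08 N = 36.6435 nN

36.6435


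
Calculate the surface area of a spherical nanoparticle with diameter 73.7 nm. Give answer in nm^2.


Radius r = 73.7/2 = 36.85 nm
Surface area SA = 4 * pi * r^2
SA = 4 * pi * (36.85)^2
SA = 17064.16 nm^2

17064.16


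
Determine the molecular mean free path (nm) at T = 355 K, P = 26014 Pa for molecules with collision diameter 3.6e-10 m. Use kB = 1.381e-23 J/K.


Mean free path: lambda = kB*T / (sqrt(2) * pi * d^2 * P)
lambda = 1.381e-23 * 355 / (sqrt(2) * pi * (3.6e-10)^2 * 26014)
lambda = 3.27299e-07 m
lambda = 327.3 nm

327.3


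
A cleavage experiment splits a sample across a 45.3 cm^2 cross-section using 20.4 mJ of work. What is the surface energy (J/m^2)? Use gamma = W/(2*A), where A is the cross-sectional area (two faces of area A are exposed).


Convert: A = 45.3 cm^2 = 0.00453 m^2, W = 20.4 mJ = 0.0204 J
Cleaving exposes two faces of area A, so total new surface = 2*A and gamma = W / (2*A)
gamma = 0.0204 / (2 * 0.00453)
gamma = 2.252 J/m^2

2.252


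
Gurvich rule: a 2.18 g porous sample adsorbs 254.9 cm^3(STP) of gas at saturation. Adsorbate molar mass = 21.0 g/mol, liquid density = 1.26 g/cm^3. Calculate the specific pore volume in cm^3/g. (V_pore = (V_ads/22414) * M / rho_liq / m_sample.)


Moles adsorbed n = V_ads / 22414 = 254.9 / 22414 = 1.137236e-02 mol
Liquid volume V_liq = n * M / rho_liq = 1.137236e-02 * 21.0 / 1.26 = 0.18954 cm^3
Specific pore volume V_pore = V_liq / m_sample = 0.18954 / 2.18
V_pore = 0.0869 cm^3/g

0.0869


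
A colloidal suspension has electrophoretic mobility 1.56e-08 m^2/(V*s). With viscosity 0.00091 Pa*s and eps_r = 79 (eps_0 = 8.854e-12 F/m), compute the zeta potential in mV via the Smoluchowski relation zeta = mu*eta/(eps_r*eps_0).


Smoluchowski equation: zeta = mu * eta / (eps_r * eps_0)
zeta = 1.56e-08 * 0.00091 / (79 * 8.854e-12)
zeta = 0.020295 V = 20.3 mV

20.3


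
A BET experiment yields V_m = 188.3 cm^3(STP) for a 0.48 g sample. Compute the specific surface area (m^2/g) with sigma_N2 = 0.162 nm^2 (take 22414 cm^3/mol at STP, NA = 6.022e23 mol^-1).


Number of moles in monolayer = V_m / 22414 = 188.3 / 22414 = 0.008401
Number of molecules = moles * NA = 0.008401 * 6.022e23
SA = molecules * sigma / mass
SA = (188.3 / 22414) * 6.022e23 * 0.162e-18 / 0.48
SA = 1707.4 m^2/g

1707.4


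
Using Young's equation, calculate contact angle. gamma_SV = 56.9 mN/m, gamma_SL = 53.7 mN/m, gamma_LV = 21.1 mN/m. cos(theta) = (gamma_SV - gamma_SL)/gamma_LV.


cos(theta) = (gamma_SV - gamma_SL) / gamma_LV
cos(theta) = (56.9 - 53.7) / 21.1
cos(theta) = 0.151659
theta = arccos(0.151659) = 81.28 degrees

81.28


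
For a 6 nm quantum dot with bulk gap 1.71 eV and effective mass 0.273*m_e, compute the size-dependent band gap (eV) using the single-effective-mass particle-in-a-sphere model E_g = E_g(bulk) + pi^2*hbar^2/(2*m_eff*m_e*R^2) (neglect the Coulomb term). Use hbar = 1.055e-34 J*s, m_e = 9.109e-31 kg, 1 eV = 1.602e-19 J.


Radius R = 6/2 nm = 3e-09 m
Confinement energy dE = pi^2 * hbar^2 / (2 * m_eff * m_e * R^2)
dE = pi^2 * (1.055e-34)^2 / (2 * 0.273 * 9.109e-31 * (3e-09)^2) J, divided by 1.602e-19 J/eV
dE = 0.1532 eV
Total band gap = E_g(bulk) + dE = 1.71 + 0.1532 = 1.8632 eV

1.8632


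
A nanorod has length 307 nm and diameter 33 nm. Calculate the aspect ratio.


Aspect ratio AR = length / diameter
AR = 307 / 33
AR = 9.3

9.3


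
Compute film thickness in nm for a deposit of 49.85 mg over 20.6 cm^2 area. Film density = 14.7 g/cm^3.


Convert: m = 49.85 mg = 4.9850e-05 kg, A = 20.6 cm^2 = 2.0600e-03 m^2, rho = 14.7 g/cm^3 = 14700 kg/m^3
t = m / (A * rho)
t = 4.9850e-05 / (2.0600e-03 * 14700)
t = 1.6462e-06 m = 1646.2 nm

1646.2


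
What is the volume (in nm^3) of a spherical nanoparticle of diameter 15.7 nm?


Radius r = 15.7/2 = 7.85 nm
Volume V = (4/3) * pi * r^3
V = (4/3) * pi * (7.85)^3
V = 2026.27 nm^3

2026.27


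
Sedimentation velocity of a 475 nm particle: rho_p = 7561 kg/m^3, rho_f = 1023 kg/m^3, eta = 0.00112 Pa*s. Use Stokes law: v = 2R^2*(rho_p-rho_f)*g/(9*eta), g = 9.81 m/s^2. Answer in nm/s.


Radius R = 475/2 nm = 2.375e-07 m
Density difference = 7561 - 1023 = 6538 kg/m^3
v = 2 * R^2 * (rho_p - rho_f) * g / (9 * eta)
v = 2 * (2.375e-07)^2 * 6538 * 9.81 / (9 * 0.00112)
v = 7.17812e-07 m/s = 717.8118 nm/s

717.8118


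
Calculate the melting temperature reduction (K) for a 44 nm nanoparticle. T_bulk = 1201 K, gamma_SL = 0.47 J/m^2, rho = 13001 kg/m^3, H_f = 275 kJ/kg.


Radius R = 44/2 = 22 nm = 2.2e-08 m
Convert H_f = 275 kJ/kg = 275000 J/kg
dT = 2 * gamma_SL * T_bulk / (rho * H_f * R)
dT = 2 * 0.47 * 1201 / (13001 * 275000 * 2.2e-08)
dT = 14.4 K

14.4


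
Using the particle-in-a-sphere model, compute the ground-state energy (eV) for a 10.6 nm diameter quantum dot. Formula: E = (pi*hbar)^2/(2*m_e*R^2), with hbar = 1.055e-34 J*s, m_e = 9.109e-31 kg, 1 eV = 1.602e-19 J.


Radius R = 10.6/2 = 5.3 nm = 5.3e-09 m
E = (pi * 1.055e-34)^2 / (2 * 9.109e-31 * (5.3e-09)^2)
E(J) = 2.14661e-21
E = E(J) / 1.602e-19 = 0.0134 eV

0.0134


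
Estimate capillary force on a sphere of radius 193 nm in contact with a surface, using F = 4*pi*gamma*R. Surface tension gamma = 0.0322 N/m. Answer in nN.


Convert radius: R = 193 nm = 1.93e-07 m
F = 4 * pi * gamma * R
F = 4 * pi * 0.0322 * 1.93e-07
F = 7.8095e-08 N = 78.095 nN

78.095


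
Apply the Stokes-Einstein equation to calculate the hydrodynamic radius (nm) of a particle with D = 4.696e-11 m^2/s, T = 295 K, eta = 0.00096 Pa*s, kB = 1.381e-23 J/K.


Stokes-Einstein: R = kB*T / (6*pi*eta*D)
R = 1.381e-23 * 295 / (6 * pi * 0.00096 * 4.696e-11)
R = 4.79419e-09 m = 4.79 nm

4.79


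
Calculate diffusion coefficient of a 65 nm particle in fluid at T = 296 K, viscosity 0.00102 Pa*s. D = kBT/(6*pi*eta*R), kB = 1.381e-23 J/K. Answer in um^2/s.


Radius R = 65/2 = 32.5 nm = 3.25e-08 m
D = kB*T / (6*pi*eta*R)
D = 1.381e-23 * 296 / (6 * pi * 0.00102 * 3.25e-08)
D = 6.54185e-12 m^2/s = 6.542 um^2/s

6.542


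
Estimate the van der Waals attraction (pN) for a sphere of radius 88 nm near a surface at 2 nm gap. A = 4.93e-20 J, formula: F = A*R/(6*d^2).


Convert to SI: R = 88 nm = 8.8e-08 m, d = 2 nm = 2e-09 m
F = A * R / (6 * d^2)
F = 4.93e-20 * 8.8e-08 / (6 * (2e-09)^2)
F = 1.80767e-10 N = 180.767 pN

180.767


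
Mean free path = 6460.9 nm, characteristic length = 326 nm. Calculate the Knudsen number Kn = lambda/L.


Knudsen number Kn = lambda / L
Kn = 6460.9 / 326
Kn = 19.8187

19.8187


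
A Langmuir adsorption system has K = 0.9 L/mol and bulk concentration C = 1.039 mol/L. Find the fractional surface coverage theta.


Langmuir isotherm: theta = K*C / (1 + K*C)
K*C = 0.9 * 1.039 = 0.9351
theta = 0.9351 / (1 + 0.9351) = 0.9351 / 1.9351
theta = 0.4832

0.4832


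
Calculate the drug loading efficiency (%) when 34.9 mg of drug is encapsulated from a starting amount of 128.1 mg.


Drug loading efficiency = (drug loaded / drug initial) * 100
DLE = 34.9 / 128.1 * 100
DLE = 0.2724 * 100
DLE = 27.24%

27.24


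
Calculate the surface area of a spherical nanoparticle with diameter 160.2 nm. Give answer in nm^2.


Radius r = 160.2/2 = 80.1 nm
Surface area SA = 4 * pi * r^2
SA = 4 * pi * (80.1)^2
SA = 80625.96 nm^2

80625.96


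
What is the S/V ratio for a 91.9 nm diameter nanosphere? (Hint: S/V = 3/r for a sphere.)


Radius r = 91.9/2 = 45.95 nm
S/V = 3 / r = 3 / 45.95
S/V = 0.0653 nm^-1

0.0653


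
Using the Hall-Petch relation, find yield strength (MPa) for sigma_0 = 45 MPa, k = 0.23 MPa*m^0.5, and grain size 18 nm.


d = 18 nm = 1.8e-08 m
sqrt(d) = 0.0001341641
Hall-Petch contribution = k / sqrt(d) = 0.23 / 0.0001341641 = 1714.3 MPa
sigma = sigma_0 + k/sqrt(d) = 45 + 1714.3 = 1759.3 MPa

1759.3


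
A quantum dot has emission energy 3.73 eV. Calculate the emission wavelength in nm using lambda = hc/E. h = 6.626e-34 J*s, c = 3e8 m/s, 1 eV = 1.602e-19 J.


Convert energy: E = 3.73 eV = 3.73 * 1.602e-19 = 5.97546e-19 J
lambda = h*c / E = 6.626e-34 * 3e8 / 5.97546e-19
lambda = 3.32661e-07 m = 332.7 nm

332.7


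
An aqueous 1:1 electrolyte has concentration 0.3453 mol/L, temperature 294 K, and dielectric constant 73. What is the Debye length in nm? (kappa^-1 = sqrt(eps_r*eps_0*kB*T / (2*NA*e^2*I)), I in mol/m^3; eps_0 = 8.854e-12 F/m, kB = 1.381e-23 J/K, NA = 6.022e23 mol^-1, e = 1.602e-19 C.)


Ionic strength I = 0.3453 * 1^2 * 1000 = 345.3 mol/m^3
kappa^-1 = sqrt(73 * 8.854e-12 * 1.381e-23 * 294 / (2 * 6.022e23 * (1.602e-19)^2 * 345.3))
kappa^-1 = 0.496 nm

0.496


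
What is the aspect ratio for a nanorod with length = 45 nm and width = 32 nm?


Aspect ratio AR = length / diameter
AR = 45 / 32
AR = 1.41

1.41


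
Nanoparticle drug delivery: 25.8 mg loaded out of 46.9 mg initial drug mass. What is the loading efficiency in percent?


Drug loading efficiency = (drug loaded / drug initial) * 100
DLE = 25.8 / 46.9 * 100
DLE = 0.5501 * 100
DLE = 55.01%

55.01


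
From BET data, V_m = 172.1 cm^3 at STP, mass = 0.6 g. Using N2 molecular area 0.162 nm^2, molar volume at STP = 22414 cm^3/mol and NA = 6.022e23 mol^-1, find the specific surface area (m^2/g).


Number of moles in monolayer = V_m / 22414 = 172.1 / 22414 = 0.00767824
Number of molecules = moles * NA = 0.00767824 * 6.022e23
SA = molecules * sigma / mass
SA = (172.1 / 22414) * 6.022e23 * 0.162e-18 / 0.6
SA = 1248.4 m^2/g

1248.4


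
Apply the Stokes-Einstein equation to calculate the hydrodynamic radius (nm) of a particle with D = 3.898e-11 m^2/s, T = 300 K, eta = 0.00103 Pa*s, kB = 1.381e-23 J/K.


Stokes-Einstein: R = kB*T / (6*pi*eta*D)
R = 1.381e-23 * 300 / (6 * pi * 0.00103 * 3.898e-11)
R = 5.47438e-09 m = 5.47 nm

5.47


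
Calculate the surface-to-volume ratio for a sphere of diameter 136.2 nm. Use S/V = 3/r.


Radius r = 136.2/2 = 68.1 nm
S/V = 3 / r = 3 / 68.1
S/V = 0.0441 nm^-1

0.0441


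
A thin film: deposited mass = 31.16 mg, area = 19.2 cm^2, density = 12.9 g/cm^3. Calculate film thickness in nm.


Convert: m = 31.16 mg = 3.1160e-05 kg, A = 19.2 cm^2 = 1.9200e-03 m^2, rho = 12.9 g/cm^3 = 12900 kg/m^3
t = m / (A * rho)
t = 3.1160e-05 / (1.9200e-03 * 12900)
t = 1.2581e-06 m = 1258.1 nm

1258.1


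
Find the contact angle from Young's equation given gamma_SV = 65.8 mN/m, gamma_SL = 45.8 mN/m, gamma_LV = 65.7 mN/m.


cos(theta) = (gamma_SV - gamma_SL) / gamma_LV
cos(theta) = (65.8 - 45.8) / 65.7
cos(theta) = 0.304414
theta = arccos(0.304414) = 72.28 degrees

72.28


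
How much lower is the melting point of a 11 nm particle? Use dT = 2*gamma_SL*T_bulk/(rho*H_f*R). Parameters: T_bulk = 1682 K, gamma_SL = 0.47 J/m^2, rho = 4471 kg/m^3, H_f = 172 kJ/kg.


Radius R = 11/2 = 5.5 nm = 5.5e-09 m
Convert H_f = 172 kJ/kg = 172000 J/kg
dT = 2 * gamma_SL * T_bulk / (rho * H_f * R)
dT = 2 * 0.47 * 1682 / (4471 * 172000 * 5.5e-09)
dT = 373.8 K

373.8


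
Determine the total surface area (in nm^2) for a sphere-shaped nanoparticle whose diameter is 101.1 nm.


Radius r = 101.1/2 = 50.55 nm
Surface area SA = 4 * pi * r^2
SA = 4 * pi * (50.55)^2
SA = 32110.88 nm^2

32110.88


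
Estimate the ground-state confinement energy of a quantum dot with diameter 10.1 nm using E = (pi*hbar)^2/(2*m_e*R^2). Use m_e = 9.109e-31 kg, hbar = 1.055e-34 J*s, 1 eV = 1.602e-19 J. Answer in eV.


Radius R = 10.1/2 = 5.05 nm = 5.05e-09 m
E = (pi * 1.055e-34)^2 / (2 * 9.109e-31 * (5.05e-09)^2)
E(J) = 2.3644e-21
E = E(J) / 1.602e-19 = 0.0148 eV

0.0148


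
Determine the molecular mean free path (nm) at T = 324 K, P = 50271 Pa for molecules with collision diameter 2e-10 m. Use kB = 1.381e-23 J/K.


Mean free path: lambda = kB*T / (sqrt(2) * pi * d^2 * P)
lambda = 1.381e-23 * 324 / (sqrt(2) * pi * (2e-10)^2 * 50271)
lambda = 5.00837e-07 m
lambda = 500.84 nm

500.84
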